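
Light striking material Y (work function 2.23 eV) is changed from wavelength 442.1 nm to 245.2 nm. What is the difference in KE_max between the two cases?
2.2520 eV

Using Einstein's equation: KE_max = hc/λ - φ

For λ₁ = 442.1 nm:
KE₁ = hc/λ₁ - φ = 2.8044 - 2.23 = 0.5744 eV

For λ₂ = 245.2 nm:
KE₂ = hc/λ₂ - φ = 5.0565 - 2.23 = 2.8265 eV

Change in KE:
ΔKE = KE₂ - KE₁ = 2.8265 - 0.5744 = 2.2520 eV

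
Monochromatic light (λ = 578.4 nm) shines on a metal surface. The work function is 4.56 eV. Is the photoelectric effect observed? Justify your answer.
No

For photoemission, the photon energy must exceed the work function.

Photon energy: E = hc/λ = 2.1436 eV
Work function: φ = 4.56 eV

Since E_photon (2.1436 eV) < φ (4.56 eV), photoemission will NOT occur.
The threshold wavelength is λ₀ = hc/φ = 271.9 nm.
Since 578.4 nm > 271.9 nm, the photons lack sufficient energy.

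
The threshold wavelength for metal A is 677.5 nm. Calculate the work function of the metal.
1.83 eV

At the threshold wavelength, photon energy equals work function:
φ = hc/λ₀

Calculating:
φ = (6.626×10⁻³⁴ J·s)(3×10⁸ m/s) / (677.5×10⁻⁹ m)
φ = 1.83 eV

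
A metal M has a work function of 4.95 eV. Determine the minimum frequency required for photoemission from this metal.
1.1969e+15 Hz

The threshold frequency is when the photon energy equals the work function:
hf₀ = φ

Solving for f₀:
f₀ = φ/h = (4.95 eV × 1.602×10⁻¹⁹ J/eV) / (6.626×10⁻³⁴ J·s)
f₀ = 1.1969e+15 Hz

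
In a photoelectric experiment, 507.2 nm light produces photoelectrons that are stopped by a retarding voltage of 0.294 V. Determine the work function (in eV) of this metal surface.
2.15 eV

The stopping potential gives the maximum kinetic energy: KE_max = eV_s = 0.294 eV

From Einstein's photoelectric equation: KE_max = hc/λ - φ
Rearranging: φ = hc/λ - KE_max

Calculate photon energy:
E_photon = hc/λ = (6.626×10⁻³⁴ J·s)(3×10⁸ m/s) / (507.2×10⁻⁹ m) = 2.4445 eV

Therefore:
φ = 2.4445 - 0.294 = 2.15 eV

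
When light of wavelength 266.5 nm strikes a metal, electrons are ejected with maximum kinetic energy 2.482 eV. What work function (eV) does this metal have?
2.17 eV

From Einstein's photoelectric equation: KE_max = hf - φ = hc/λ - φ

Rearranging for φ:
φ = hc/λ - KE_max

Calculate photon energy:
E_photon = hc/λ = 4.6523 eV

Therefore:
φ = 4.6523 - 2.482 = 2.17 eV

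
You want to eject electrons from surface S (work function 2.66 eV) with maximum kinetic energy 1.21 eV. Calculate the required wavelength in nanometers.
320.37 nm

From Einstein's equation: KE_max = hc/λ - φ

Rearranging for λ:
hc/λ = KE_max + φ
λ = hc/(KE_max + φ)

Required photon energy:
E_photon = KE_max + φ = 1.21 + 2.66 = 3.87 eV

Required wavelength:
λ = hc/E_photon = (6.626×10⁻³⁴)(3×10⁸) / (3.87 × 1.602×10⁻¹⁹)
λ = 320.37 nm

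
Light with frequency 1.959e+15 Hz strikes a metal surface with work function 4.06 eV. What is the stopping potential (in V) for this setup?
4.0418 V

The stopping potential V_s satisfies: eV_s = KE_max

First, find KE_max using Einstein's equation:
E_photon = hf = (6.626×10⁻³⁴ J·s)(1.959e+15 Hz) = 8.1018 eV
KE_max = E_photon - φ = 8.1018 - 4.06 = 4.0418 eV

Since eV_s = KE_max:
V_s = KE_max/e = 4.0418 V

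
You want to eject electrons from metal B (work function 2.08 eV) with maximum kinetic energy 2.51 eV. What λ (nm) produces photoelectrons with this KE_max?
270.12 nm

From Einstein's equation: KE_max = hc/λ - φ

Rearranging for λ:
hc/λ = KE_max + φ
λ = hc/(KE_max + φ)

Required photon energy:
E_photon = KE_max + φ = 2.51 + 2.08 = 4.59 eV

Required wavelength:
λ = hc/E_photon = (6.626×10⁻³⁴)(3×10⁸) / (4.59 × 1.602×10⁻¹⁹)
λ = 270.12 nm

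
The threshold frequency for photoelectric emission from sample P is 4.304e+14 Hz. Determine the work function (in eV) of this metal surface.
1.78 eV

At the threshold frequency, photon energy equals work function:
φ = hf₀

Calculating:
φ = (6.626×10⁻³⁴ J·s)(4.304e+14 Hz)
φ = 1.78 eV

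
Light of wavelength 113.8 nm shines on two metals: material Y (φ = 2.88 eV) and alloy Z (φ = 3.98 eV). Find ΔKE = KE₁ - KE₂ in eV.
1.1000 eV

Using KE_max = hc/λ - φ for each metal:

Photon energy: E = hc/λ = 10.8949 eV

For material Y (φ₁ = 2.88 eV):
KE₁ = E - φ₁ = 10.8949 - 2.88 = 8.0149 eV

For alloy Z (φ₂ = 3.98 eV):
KE₂ = E - φ₂ = 10.8949 - 3.98 = 6.9149 eV

Difference:
ΔKE = KE₁ - KE₂ = 8.0149 - 6.9149 = 1.1000 eV

Note: The difference equals the difference in work functions: 3.98 - 2.88 = 1.10 eV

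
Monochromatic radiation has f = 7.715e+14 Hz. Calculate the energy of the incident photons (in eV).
3.1907 eV

Using E = hf:

E = hf = (6.626×10⁻³⁴ J·s)(7.715e+14 Hz)
E = 3.1907 eV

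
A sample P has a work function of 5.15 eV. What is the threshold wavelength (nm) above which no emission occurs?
240.75 nm

The threshold wavelength is when the photon energy equals the work function:
hc/λ₀ = φ

Solving for λ₀:
λ₀ = hc/φ = (6.626×10⁻³⁴ J·s)(3×10⁸ m/s) / (5.15 eV × 1.602×10⁻¹⁹ J/eV)
λ₀ = 240.75 nm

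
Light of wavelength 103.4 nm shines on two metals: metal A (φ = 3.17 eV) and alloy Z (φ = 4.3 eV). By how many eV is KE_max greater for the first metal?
1.1300 eV

Using KE_max = hc/λ - φ for each metal:

Photon energy: E = hc/λ = 11.9907 eV

For metal A (φ₁ = 3.17 eV):
KE₁ = E - φ₁ = 11.9907 - 3.17 = 8.8207 eV

For alloy Z (φ₂ = 4.3 eV):
KE₂ = E - φ₂ = 11.9907 - 4.3 = 7.6907 eV

Difference:
ΔKE = KE₁ - KE₂ = 8.8207 - 7.6907 = 1.1300 eV

Note: The difference equals the difference in work functions: 4.3 - 3.17 = 1.13 eV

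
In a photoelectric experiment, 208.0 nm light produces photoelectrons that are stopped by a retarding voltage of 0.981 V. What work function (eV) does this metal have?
4.98 eV

The stopping potential gives the maximum kinetic energy: KE_max = eV_s = 0.981 eV

From Einstein's photoelectric equation: KE_max = hc/λ - φ
Rearranging: φ = hc/λ - KE_max

Calculate photon energy:
E_photon = hc/λ = (6.626×10⁻³⁴ J·s)(3×10⁸ m/s) / (208.0×10⁻⁹ m) = 5.9608 eV

Therefore:
φ = 5.9608 - 0.981 = 4.98 eV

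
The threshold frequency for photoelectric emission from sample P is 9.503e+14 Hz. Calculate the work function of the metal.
3.93 eV

At the threshold frequency, photon energy equals work function:
φ = hf₀

Calculating:
φ = (6.626×10⁻³⁴ J·s)(9.503e+14 Hz)
φ = 3.93 eV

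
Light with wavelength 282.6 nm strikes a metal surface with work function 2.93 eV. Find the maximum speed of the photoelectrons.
7.1597e+05 m/s

First, find the maximum kinetic energy:
E_photon = hc/λ = 4.3873 eV
KE_max = E_photon - φ = 4.3873 - 2.93 = 1.4573 eV

Convert to Joules: KE_max = 1.4573 × 1.602×10⁻¹⁹ J = 2.3348e-19 J

Then use KE = ½mv² to find velocity:
v = √(2·KE/m) = √(2 × 2.3348e-19 J / 9.109e-31 kg)
v = 7.1597e+05 m/s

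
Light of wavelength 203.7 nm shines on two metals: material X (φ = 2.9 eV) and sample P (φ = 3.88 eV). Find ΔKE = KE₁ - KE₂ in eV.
0.9800 eV

Using KE_max = hc/λ - φ for each metal:

Photon energy: E = hc/λ = 6.0866 eV

For material X (φ₁ = 2.9 eV):
KE₁ = E - φ₁ = 6.0866 - 2.9 = 3.1866 eV

For sample P (φ₂ = 3.88 eV):
KE₂ = E - φ₂ = 6.0866 - 3.88 = 2.2066 eV

Difference:
ΔKE = KE₁ - KE₂ = 3.1866 - 2.2066 = 0.9800 eV

Note: The difference equals the difference in work functions: 3.88 - 2.9 = 0.98 eV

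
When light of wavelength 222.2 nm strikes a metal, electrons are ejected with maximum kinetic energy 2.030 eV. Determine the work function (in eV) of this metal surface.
3.55 eV

From Einstein's photoelectric equation: KE_max = hf - φ = hc/λ - φ

Rearranging for φ:
φ = hc/λ - KE_max

Calculate photon energy:
E_photon = hc/λ = 5.5798 eV

Therefore:
φ = 5.5798 - 2.030 = 3.55 eV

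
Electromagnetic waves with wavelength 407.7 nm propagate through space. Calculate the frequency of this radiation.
7.3533e+14 Hz

Using the wave equation: c = fλ

Solving for frequency:
f = c/λ = (3×10⁸ m/s) / (407.7×10⁻⁹ m)
f = 7.3533e+14 Hz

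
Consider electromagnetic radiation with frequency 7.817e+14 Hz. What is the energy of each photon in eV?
3.2329 eV

Using E = hf:

E = hf = (6.626×10⁻³⁴ J·s)(7.817e+14 Hz)
E = 3.2329 eV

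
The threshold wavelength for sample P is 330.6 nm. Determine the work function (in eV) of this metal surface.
3.75 eV

At the threshold wavelength, photon energy equals work function:
φ = hc/λ₀

Calculating:
φ = (6.626×10⁻³⁴ J·s)(3×10⁸ m/s) / (330.6×10⁻⁹ m)
φ = 3.75 eV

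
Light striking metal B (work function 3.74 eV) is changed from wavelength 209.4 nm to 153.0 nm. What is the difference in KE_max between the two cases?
2.1826 eV

Using Einstein's equation: KE_max = hc/λ - φ

For λ₁ = 209.4 nm:
KE₁ = hc/λ₁ - φ = 5.9209 - 3.74 = 2.1809 eV

For λ₂ = 153.0 nm:
KE₂ = hc/λ₂ - φ = 8.1035 - 3.74 = 4.3635 eV

Change in KE:
ΔKE = KE₂ - KE₁ = 4.3635 - 2.1809 = 2.1826 eV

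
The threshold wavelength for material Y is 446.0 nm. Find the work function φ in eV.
2.78 eV

At the threshold wavelength, photon energy equals work function:
φ = hc/λ₀

Calculating:
φ = (6.626×10⁻³⁴ J·s)(3×10⁸ m/s) / (446.0×10⁻⁹ m)
φ = 2.78 eV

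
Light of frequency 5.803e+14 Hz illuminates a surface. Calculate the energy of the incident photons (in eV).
2.3999 eV

Using E = hf:

E = hf = (6.626×10⁻³⁴ J·s)(5.803e+14 Hz)
E = 2.3999 eV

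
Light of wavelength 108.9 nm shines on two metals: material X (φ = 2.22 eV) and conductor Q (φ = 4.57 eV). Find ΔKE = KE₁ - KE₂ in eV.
2.3500 eV

Using KE_max = hc/λ - φ for each metal:

Photon energy: E = hc/λ = 11.3851 eV

For material X (φ₁ = 2.22 eV):
KE₁ = E - φ₁ = 11.3851 - 2.22 = 9.1651 eV

For conductor Q (φ₂ = 4.57 eV):
KE₂ = E - φ₂ = 11.3851 - 4.57 = 6.8151 eV

Difference:
ΔKE = KE₁ - KE₂ = 9.1651 - 6.8151 = 2.3500 eV

Note: The difference equals the difference in work functions: 4.57 - 2.22 = 2.35 eV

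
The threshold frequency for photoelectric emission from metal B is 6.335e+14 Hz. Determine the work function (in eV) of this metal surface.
2.62 eV

At the threshold frequency, photon energy equals work function:
φ = hf₀

Calculating:
φ = (6.626×10⁻³⁴ J·s)(6.335e+14 Hz)
φ = 2.62 eV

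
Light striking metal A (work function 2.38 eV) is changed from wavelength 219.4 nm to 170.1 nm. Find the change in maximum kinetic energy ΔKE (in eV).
1.6378 eV

Using Einstein's equation: KE_max = hc/λ - φ

For λ₁ = 219.4 nm:
KE₁ = hc/λ₁ - φ = 5.6511 - 2.38 = 3.2711 eV

For λ₂ = 170.1 nm:
KE₂ = hc/λ₂ - φ = 7.2889 - 2.38 = 4.9089 eV

Change in KE:
ΔKE = KE₂ - KE₁ = 4.9089 - 3.2711 = 1.6378 eV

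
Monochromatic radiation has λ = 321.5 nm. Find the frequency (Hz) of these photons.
9.3248e+14 Hz

Using the wave equation: c = fλ

Solving for frequency:
f = c/λ = (3×10⁸ m/s) / (321.5×10⁻⁹ m)
f = 9.3248e+14 Hz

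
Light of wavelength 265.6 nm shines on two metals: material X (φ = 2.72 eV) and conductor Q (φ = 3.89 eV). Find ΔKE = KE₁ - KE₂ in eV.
1.1700 eV

Using KE_max = hc/λ - φ for each metal:

Photon energy: E = hc/λ = 4.6681 eV

For material X (φ₁ = 2.72 eV):
KE₁ = E - φ₁ = 4.6681 - 2.72 = 1.9481 eV

For conductor Q (φ₂ = 3.89 eV):
KE₂ = E - φ₂ = 4.6681 - 3.89 = 0.7781 eV

Difference:
ΔKE = KE₁ - KE₂ = 1.9481 - 0.7781 = 1.1700 eV

Note: The difference equals the difference in work functions: 3.89 - 2.72 = 1.17 eV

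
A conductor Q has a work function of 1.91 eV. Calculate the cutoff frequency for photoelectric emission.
4.6184e+14 Hz

The threshold frequency is when the photon energy equals the work function:
hf₀ = φ

Solving for f₀:
f₀ = φ/h = (1.91 eV × 1.602×10⁻¹⁹ J/eV) / (6.626×10⁻³⁴ J·s)
f₀ = 4.6184e+14 Hz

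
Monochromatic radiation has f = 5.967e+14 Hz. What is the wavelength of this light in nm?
502.42 nm

Using the wave equation: c = fλ

Solving for wavelength:
λ = c/f = (3×10⁸ m/s) / (5.967e+14 Hz)
λ = 502.42 nm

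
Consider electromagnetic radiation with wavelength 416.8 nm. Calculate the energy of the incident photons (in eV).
2.9747 eV

Using E = hf = hc/λ:

E = hc/λ = (6.626×10⁻³⁴ J·s)(3×10⁸ m/s) / (416.8×10⁻⁹ m)
E = 2.9747 eV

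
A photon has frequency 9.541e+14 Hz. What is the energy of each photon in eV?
3.9458 eV

Using E = hf:

E = hf = (6.626×10⁻³⁴ J·s)(9.541e+14 Hz)
E = 3.9458 eV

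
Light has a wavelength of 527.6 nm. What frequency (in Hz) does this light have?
5.6822e+14 Hz

Using the wave equation: c = fλ

Solving for frequency:
f = c/λ = (3×10⁸ m/s) / (527.6×10⁻⁹ m)
f = 5.6822e+14 Hz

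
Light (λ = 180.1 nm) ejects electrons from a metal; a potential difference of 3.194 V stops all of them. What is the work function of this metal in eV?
3.69 eV

The stopping potential gives the maximum kinetic energy: KE_max = eV_s = 3.194 eV

From Einstein's photoelectric equation: KE_max = hc/λ - φ
Rearranging: φ = hc/λ - KE_max

Calculate photon energy:
E_photon = hc/λ = (6.626×10⁻³⁴ J·s)(3×10⁸ m/s) / (180.1×10⁻⁹ m) = 6.8842 eV

Therefore:
φ = 6.8842 - 3.194 = 3.69 eV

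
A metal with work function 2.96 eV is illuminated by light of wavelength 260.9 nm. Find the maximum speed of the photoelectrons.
7.9399e+05 m/s

First, find the maximum kinetic energy:
E_photon = hc/λ = 4.7522 eV
KE_max = E_photon - φ = 4.7522 - 2.96 = 1.7922 eV

Convert to Joules: KE_max = 1.7922 × 1.602×10⁻¹⁹ J = 2.8714e-19 J

Then use KE = ½mv² to find velocity:
v = √(2·KE/m) = √(2 × 2.8714e-19 J / 9.109e-31 kg)
v = 7.9399e+05 m/s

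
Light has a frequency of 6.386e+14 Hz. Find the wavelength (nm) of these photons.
469.45 nm

Using the wave equation: c = fλ

Solving for wavelength:
λ = c/f = (3×10⁸ m/s) / (6.386e+14 Hz)
λ = 469.45 nm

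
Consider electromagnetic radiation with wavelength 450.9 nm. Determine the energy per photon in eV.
2.7497 eV

Using E = hf = hc/λ:

E = hc/λ = (6.626×10⁻³⁴ J·s)(3×10⁸ m/s) / (450.9×10⁻⁹ m)
E = 2.7497 eV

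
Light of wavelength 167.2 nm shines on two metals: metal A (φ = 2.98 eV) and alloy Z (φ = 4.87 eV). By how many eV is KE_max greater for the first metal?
1.8900 eV

Using KE_max = hc/λ - φ for each metal:

Photon energy: E = hc/λ = 7.4153 eV

For metal A (φ₁ = 2.98 eV):
KE₁ = E - φ₁ = 7.4153 - 2.98 = 4.4353 eV

For alloy Z (φ₂ = 4.87 eV):
KE₂ = E - φ₂ = 7.4153 - 4.87 = 2.5453 eV

Difference:
ΔKE = KE₁ - KE₂ = 4.4353 - 2.5453 = 1.8900 eV

Note: The difference equals the difference in work functions: 4.87 - 2.98 = 1.89 eV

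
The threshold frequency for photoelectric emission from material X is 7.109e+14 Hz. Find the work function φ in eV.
2.94 eV

At the threshold frequency, photon energy equals work function:
φ = hf₀

Calculating:
φ = (6.626×10⁻³⁴ J·s)(7.109e+14 Hz)
φ = 2.94 eV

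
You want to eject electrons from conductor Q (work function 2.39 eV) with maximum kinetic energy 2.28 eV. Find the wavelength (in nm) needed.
265.49 nm

From Einstein's equation: KE_max = hc/λ - φ

Rearranging for λ:
hc/λ = KE_max + φ
λ = hc/(KE_max + φ)

Required photon energy:
E_photon = KE_max + φ = 2.28 + 2.39 = 4.67 eV

Required wavelength:
λ = hc/E_photon = (6.626×10⁻³⁴)(3×10⁸) / (4.67 × 1.602×10⁻¹⁹)
λ = 265.49 nm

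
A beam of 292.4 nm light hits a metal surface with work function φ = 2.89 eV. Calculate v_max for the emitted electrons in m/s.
6.8917e+05 m/s

First, find the maximum kinetic energy:
E_photon = hc/λ = 4.2402 eV
KE_max = E_photon - φ = 4.2402 - 2.89 = 1.3502 eV

Convert to Joules: KE_max = 1.3502 × 1.602×10⁻¹⁹ J = 2.1633e-19 J

Then use KE = ½mv² to find velocity:
v = √(2·KE/m) = √(2 × 2.1633e-19 J / 9.109e-31 kg)
v = 6.8917e+05 m/s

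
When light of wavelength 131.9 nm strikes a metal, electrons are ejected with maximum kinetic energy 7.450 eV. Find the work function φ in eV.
1.95 eV

From Einstein's photoelectric equation: KE_max = hf - φ = hc/λ - φ

Rearranging for φ:
φ = hc/λ - KE_max

Calculate photon energy:
E_photon = hc/λ = 9.3999 eV

Therefore:
φ = 9.3999 - 7.450 = 1.95 eV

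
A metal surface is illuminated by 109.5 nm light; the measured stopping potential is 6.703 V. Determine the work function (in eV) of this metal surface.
4.62 eV

The stopping potential gives the maximum kinetic energy: KE_max = eV_s = 6.703 eV

From Einstein's photoelectric equation: KE_max = hc/λ - φ
Rearranging: φ = hc/λ - KE_max

Calculate photon energy:
E_photon = hc/λ = (6.626×10⁻³⁴ J·s)(3×10⁸ m/s) / (109.5×10⁻⁹ m) = 11.3228 eV

Therefore:
φ = 11.3228 - 6.703 = 4.62 eV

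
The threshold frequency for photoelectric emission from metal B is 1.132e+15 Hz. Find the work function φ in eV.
4.68 eV

At the threshold frequency, photon energy equals work function:
φ = hf₀

Calculating:
φ = (6.626×10⁻³⁴ J·s)(1.132e+15 Hz)
φ = 4.68 eV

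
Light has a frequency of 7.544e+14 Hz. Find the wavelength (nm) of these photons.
397.39 nm

Using the wave equation: c = fλ

Solving for wavelength:
λ = c/f = (3×10⁸ m/s) / (7.544e+14 Hz)
λ = 397.39 nm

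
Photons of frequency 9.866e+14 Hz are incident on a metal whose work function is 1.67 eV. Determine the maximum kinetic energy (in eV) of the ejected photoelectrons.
2.4102 eV

Using Einstein's photoelectric equation: KE_max = hf - φ

First, calculate the photon energy:
E_photon = hf = (6.626×10⁻³⁴ J·s)(9.866e+14 Hz)
E_photon = 4.0802 eV

Then, the maximum kinetic energy:
KE_max = E_photon - φ = 4.0802 eV - 1.67 eV = 2.4102 eV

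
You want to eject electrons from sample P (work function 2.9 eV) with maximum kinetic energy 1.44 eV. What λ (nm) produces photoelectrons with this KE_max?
285.68 nm

From Einstein's equation: KE_max = hc/λ - φ

Rearranging for λ:
hc/λ = KE_max + φ
λ = hc/(KE_max + φ)

Required photon energy:
E_photon = KE_max + φ = 1.44 + 2.9 = 4.34 eV

Required wavelength:
λ = hc/E_photon = (6.626×10⁻³⁴)(3×10⁸) / (4.34 × 1.602×10⁻¹⁹)
λ = 285.68 nm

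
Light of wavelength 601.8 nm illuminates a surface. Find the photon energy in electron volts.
2.0602 eV

Using E = hf = hc/λ:

E = hc/λ = (6.626×10⁻³⁴ J·s)(3×10⁸ m/s) / (601.8×10⁻⁹ m)
E = 2.0602 eV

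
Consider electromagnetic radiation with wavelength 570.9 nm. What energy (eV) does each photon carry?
2.1717 eV

Using E = hf = hc/λ:

E = hc/λ = (6.626×10⁻³⁴ J·s)(3×10⁸ m/s) / (570.9×10⁻⁹ m)
E = 2.1717 eV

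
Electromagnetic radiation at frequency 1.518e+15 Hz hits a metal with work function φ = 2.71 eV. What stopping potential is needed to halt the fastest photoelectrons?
3.5679 V

The stopping potential V_s satisfies: eV_s = KE_max

First, find KE_max using Einstein's equation:
E_photon = hf = (6.626×10⁻³⁴ J·s)(1.518e+15 Hz) = 6.2779 eV
KE_max = E_photon - φ = 6.2779 - 2.71 = 3.5679 eV

Since eV_s = KE_max:
V_s = KE_max/e = 3.5679 V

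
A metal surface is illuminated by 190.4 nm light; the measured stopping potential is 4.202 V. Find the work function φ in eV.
2.31 eV

The stopping potential gives the maximum kinetic energy: KE_max = eV_s = 4.202 eV

From Einstein's photoelectric equation: KE_max = hc/λ - φ
Rearranging: φ = hc/λ - KE_max

Calculate photon energy:
E_photon = hc/λ = (6.626×10⁻³⁴ J·s)(3×10⁸ m/s) / (190.4×10⁻⁹ m) = 6.5118 eV

Therefore:
φ = 6.5118 - 4.202 = 2.31 eV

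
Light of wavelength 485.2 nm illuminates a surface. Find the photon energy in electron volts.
2.5553 eV

Using E = hf = hc/λ:

E = hc/λ = (6.626×10⁻³⁴ J·s)(3×10⁸ m/s) / (485.2×10⁻⁹ m)
E = 2.5553 eV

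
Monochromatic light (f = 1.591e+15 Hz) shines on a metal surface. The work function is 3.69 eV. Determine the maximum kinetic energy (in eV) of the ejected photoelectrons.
2.8898 eV

Using Einstein's photoelectric equation: KE_max = hf - φ

First, calculate the photon energy:
E_photon = hf = (6.626×10⁻³⁴ J·s)(1.591e+15 Hz)
E_photon = 6.5798 eV

Then, the maximum kinetic energy:
KE_max = E_photon - φ = 6.5798 eV - 3.69 eV = 2.8898 eV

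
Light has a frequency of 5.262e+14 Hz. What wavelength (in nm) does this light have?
569.73 nm

Using the wave equation: c = fλ

Solving for wavelength:
λ = c/f = (3×10⁸ m/s) / (5.262e+14 Hz)
λ = 569.73 nm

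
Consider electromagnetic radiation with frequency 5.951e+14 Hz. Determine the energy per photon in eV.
2.4611 eV

Using E = hf:

E = hf = (6.626×10⁻³⁴ J·s)(5.951e+14 Hz)
E = 2.4611 eV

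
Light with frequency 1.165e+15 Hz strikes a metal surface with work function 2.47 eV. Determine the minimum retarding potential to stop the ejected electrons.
2.3481 V

The stopping potential V_s satisfies: eV_s = KE_max

First, find KE_max using Einstein's equation:
E_photon = hf = (6.626×10⁻³⁴ J·s)(1.165e+15 Hz) = 4.8181 eV
KE_max = E_photon - φ = 4.8181 - 2.47 = 2.3481 eV

Since eV_s = KE_max:
V_s = KE_max/e = 2.3481 V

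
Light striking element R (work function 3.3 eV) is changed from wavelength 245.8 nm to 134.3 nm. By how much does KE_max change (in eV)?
4.1878 eV

Using Einstein's equation: KE_max = hc/λ - φ

For λ₁ = 245.8 nm:
KE₁ = hc/λ₁ - φ = 5.0441 - 3.3 = 1.7441 eV

For λ₂ = 134.3 nm:
KE₂ = hc/λ₂ - φ = 9.2319 - 3.3 = 5.9319 eV

Change in KE:
ΔKE = KE₂ - KE₁ = 5.9319 - 1.7441 = 4.1878 eV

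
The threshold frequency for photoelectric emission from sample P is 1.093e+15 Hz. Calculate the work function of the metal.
4.52 eV

At the threshold frequency, photon energy equals work function:
φ = hf₀

Calculating:
φ = (6.626×10⁻³⁴ J·s)(1.093e+15 Hz)
φ = 4.52 eV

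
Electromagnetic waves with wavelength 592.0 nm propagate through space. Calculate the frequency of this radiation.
5.0641e+14 Hz

Using the wave equation: c = fλ

Solving for frequency:
f = c/λ = (3×10⁸ m/s) / (592.0×10⁻⁹ m)
f = 5.0641e+14 Hz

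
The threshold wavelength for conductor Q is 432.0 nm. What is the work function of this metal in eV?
2.87 eV

At the threshold wavelength, photon energy equals work function:
φ = hc/λ₀

Calculating:
φ = (6.626×10⁻³⁴ J·s)(3×10⁸ m/s) / (432.0×10⁻⁹ m)
φ = 2.87 eV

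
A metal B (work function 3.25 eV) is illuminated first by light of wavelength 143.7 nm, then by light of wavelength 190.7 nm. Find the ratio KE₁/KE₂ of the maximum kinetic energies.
1.6540

Using Einstein's equation: KE_max = hc/λ - φ

For λ₁ = 143.7 nm:
E₁ = hc/λ₁ = 8.6280 eV
KE₁ = E₁ - φ = 8.6280 - 3.25 = 5.3780 eV

For λ₂ = 190.7 nm:
E₂ = hc/λ₂ = 6.5015 eV
KE₂ = E₂ - φ = 6.5015 - 3.25 = 3.2515 eV

Ratio: KE₁/KE₂ = 5.3780/3.2515 = 1.6540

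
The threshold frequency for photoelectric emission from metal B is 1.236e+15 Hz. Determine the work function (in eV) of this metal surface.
5.11 eV

At the threshold frequency, photon energy equals work function:
φ = hf₀

Calculating:
φ = (6.626×10⁻³⁴ J·s)(1.236e+15 Hz)
φ = 5.11 eV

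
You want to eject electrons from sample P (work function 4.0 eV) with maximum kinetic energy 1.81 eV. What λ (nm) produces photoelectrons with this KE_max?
213.40 nm

From Einstein's equation: KE_max = hc/λ - φ

Rearranging for λ:
hc/λ = KE_max + φ
λ = hc/(KE_max + φ)

Required photon energy:
E_photon = KE_max + φ = 1.81 + 4.0 = 5.81 eV

Required wavelength:
λ = hc/E_photon = (6.626×10⁻³⁴)(3×10⁸) / (5.81 × 1.602×10⁻¹⁹)
λ = 213.40 nm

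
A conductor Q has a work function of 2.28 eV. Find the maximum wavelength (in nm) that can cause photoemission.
543.79 nm

The threshold wavelength is when the photon energy equals the work function:
hc/λ₀ = φ

Solving for λ₀:
λ₀ = hc/φ = (6.626×10⁻³⁴ J·s)(3×10⁸ m/s) / (2.28 eV × 1.602×10⁻¹⁹ J/eV)
λ₀ = 543.79 nm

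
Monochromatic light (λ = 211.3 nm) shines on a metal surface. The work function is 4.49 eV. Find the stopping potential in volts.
1.3777 V

The stopping potential V_s satisfies: eV_s = KE_max

First, find KE_max using Einstein's equation:
E_photon = hc/λ = 5.8677 eV
KE_max = E_photon - φ = 5.8677 - 4.49 = 1.3777 eV

Since eV_s = KE_max:
V_s = KE_max/e = 1.3777 V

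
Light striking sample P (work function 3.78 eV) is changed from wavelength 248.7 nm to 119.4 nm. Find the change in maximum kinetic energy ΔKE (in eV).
5.3986 eV

Using Einstein's equation: KE_max = hc/λ - φ

For λ₁ = 248.7 nm:
KE₁ = hc/λ₁ - φ = 4.9853 - 3.78 = 1.2053 eV

For λ₂ = 119.4 nm:
KE₂ = hc/λ₂ - φ = 10.3839 - 3.78 = 6.6039 eV

Change in KE:
ΔKE = KE₂ - KE₁ = 6.6039 - 1.2053 = 5.3986 eV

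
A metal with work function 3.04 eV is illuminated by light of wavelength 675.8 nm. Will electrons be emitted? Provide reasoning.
No

For photoemission, the photon energy must exceed the work function.

Photon energy: E = hc/λ = 1.8346 eV
Work function: φ = 3.04 eV

Since E_photon (1.8346 eV) < φ (3.04 eV), photoemission will NOT occur.
The threshold wavelength is λ₀ = hc/φ = 407.8 nm.
Since 675.8 nm > 407.8 nm, the photons lack sufficient energy.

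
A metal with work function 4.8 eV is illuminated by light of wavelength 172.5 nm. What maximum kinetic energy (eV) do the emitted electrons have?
2.3875 eV

Using Einstein's photoelectric equation: KE_max = hf - φ = hc/λ - φ

First, calculate the photon energy:
E_photon = hc/λ = (6.626×10⁻³⁴ J·s)(3×10⁸ m/s) / (172.5×10⁻⁹ m)
E_photon = 7.1875 eV

Then, the maximum kinetic energy:
KE_max = E_photon - φ = 7.1875 eV - 4.8 eV = 2.3875 eV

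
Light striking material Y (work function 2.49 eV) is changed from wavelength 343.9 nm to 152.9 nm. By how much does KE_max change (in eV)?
4.5036 eV

Using Einstein's equation: KE_max = hc/λ - φ

For λ₁ = 343.9 nm:
KE₁ = hc/λ₁ - φ = 3.6052 - 2.49 = 1.1152 eV

For λ₂ = 152.9 nm:
KE₂ = hc/λ₂ - φ = 8.1088 - 2.49 = 5.6188 eV

Change in KE:
ΔKE = KE₂ - KE₁ = 5.6188 - 1.1152 = 4.5036 eV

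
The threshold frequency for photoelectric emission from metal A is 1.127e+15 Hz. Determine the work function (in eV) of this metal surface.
4.66 eV

At the threshold frequency, photon energy equals work function:
φ = hf₀

Calculating:
φ = (6.626×10⁻³⁴ J·s)(1.127e+15 Hz)
φ = 4.66 eV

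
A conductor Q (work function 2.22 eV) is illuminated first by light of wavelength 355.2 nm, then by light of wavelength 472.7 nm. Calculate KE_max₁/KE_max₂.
3.1535

Using Einstein's equation: KE_max = hc/λ - φ

For λ₁ = 355.2 nm:
E₁ = hc/λ₁ = 3.4905 eV
KE₁ = E₁ - φ = 3.4905 - 2.22 = 1.2705 eV

For λ₂ = 472.7 nm:
E₂ = hc/λ₂ = 2.6229 eV
KE₂ = E₂ - φ = 2.6229 - 2.22 = 0.4029 eV

Ratio: KE₁/KE₂ = 1.2705/0.4029 = 3.1535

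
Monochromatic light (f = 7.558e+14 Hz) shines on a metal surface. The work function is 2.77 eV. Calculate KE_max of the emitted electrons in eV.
0.3557 eV

Using Einstein's photoelectric equation: KE_max = hf - φ

First, calculate the photon energy:
E_photon = hf = (6.626×10⁻³⁴ J·s)(7.558e+14 Hz)
E_photon = 3.1257 eV

Then, the maximum kinetic energy:
KE_max = E_photon - φ = 3.1257 eV - 2.77 eV = 0.3557 eV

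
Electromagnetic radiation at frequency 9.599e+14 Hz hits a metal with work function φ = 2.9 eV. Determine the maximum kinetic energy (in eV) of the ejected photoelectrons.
1.0698 eV

Using Einstein's photoelectric equation: KE_max = hf - φ

First, calculate the photon energy:
E_photon = hf = (6.626×10⁻³⁴ J·s)(9.599e+14 Hz)
E_photon = 3.9698 eV

Then, the maximum kinetic energy:
KE_max = E_photon - φ = 3.9698 eV - 2.9 eV = 1.0698 eV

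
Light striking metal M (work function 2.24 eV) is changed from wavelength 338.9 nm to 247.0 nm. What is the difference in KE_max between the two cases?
1.3612 eV

Using Einstein's equation: KE_max = hc/λ - φ

For λ₁ = 338.9 nm:
KE₁ = hc/λ₁ - φ = 3.6584 - 2.24 = 1.4184 eV

For λ₂ = 247.0 nm:
KE₂ = hc/λ₂ - φ = 5.0196 - 2.24 = 2.7796 eV

Change in KE:
ΔKE = KE₂ - KE₁ = 2.7796 - 1.4184 = 1.3612 eV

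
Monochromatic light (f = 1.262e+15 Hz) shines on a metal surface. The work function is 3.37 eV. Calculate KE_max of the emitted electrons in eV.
1.8492 eV

Using Einstein's photoelectric equation: KE_max = hf - φ

First, calculate the photon energy:
E_photon = hf = (6.626×10⁻³⁴ J·s)(1.262e+15 Hz)
E_photon = 5.2192 eV

Then, the maximum kinetic energy:
KE_max = E_photon - φ = 5.2192 eV - 3.37 eV = 1.8492 eV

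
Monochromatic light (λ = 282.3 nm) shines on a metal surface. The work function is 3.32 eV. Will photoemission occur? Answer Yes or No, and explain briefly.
Yes

For photoemission, the photon energy must exceed the work function.

Photon energy: E = hc/λ = 4.3919 eV
Work function: φ = 3.32 eV

Since E_photon (4.3919 eV) > φ (3.32 eV), photoemission WILL occur.
The threshold wavelength is λ₀ = hc/φ = 373.4 nm.
Since 282.3 nm < 373.4 nm, the light has sufficient energy.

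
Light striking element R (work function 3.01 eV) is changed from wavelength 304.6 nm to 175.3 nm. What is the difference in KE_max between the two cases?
3.0023 eV

Using Einstein's equation: KE_max = hc/λ - φ

For λ₁ = 304.6 nm:
KE₁ = hc/λ₁ - φ = 4.0704 - 3.01 = 1.0604 eV

For λ₂ = 175.3 nm:
KE₂ = hc/λ₂ - φ = 7.0727 - 3.01 = 4.0627 eV

Change in KE:
ΔKE = KE₂ - KE₁ = 4.0627 - 1.0604 = 3.0023 eV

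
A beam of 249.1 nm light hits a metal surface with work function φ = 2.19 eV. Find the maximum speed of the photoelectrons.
9.9019e+05 m/s

First, find the maximum kinetic energy:
E_photon = hc/λ = 4.9773 eV
KE_max = E_photon - φ = 4.9773 - 2.19 = 2.7873 eV

Convert to Joules: KE_max = 2.7873 × 1.602×10⁻¹⁹ J = 4.4657e-19 J

Then use KE = ½mv² to find velocity:
v = √(2·KE/m) = √(2 × 4.4657e-19 J / 9.109e-31 kg)
v = 9.9019e+05 m/s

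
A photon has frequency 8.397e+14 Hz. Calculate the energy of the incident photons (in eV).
3.4727 eV

Using E = hf:

E = hf = (6.626×10⁻³⁴ J·s)(8.397e+14 Hz)
E = 3.4727 eV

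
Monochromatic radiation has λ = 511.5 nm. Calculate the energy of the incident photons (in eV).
2.4239 eV

Using E = hf = hc/λ:

E = hc/λ = (6.626×10⁻³⁴ J·s)(3×10⁸ m/s) / (511.5×10⁻⁹ m)
E = 2.4239 eV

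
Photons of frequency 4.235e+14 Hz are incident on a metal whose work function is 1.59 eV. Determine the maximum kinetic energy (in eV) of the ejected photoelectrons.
0.1615 eV

Using Einstein's photoelectric equation: KE_max = hf - φ

First, calculate the photon energy:
E_photon = hf = (6.626×10⁻³⁴ J·s)(4.235e+14 Hz)
E_photon = 1.7515 eV

Then, the maximum kinetic energy:
KE_max = E_photon - φ = 1.7515 eV - 1.59 eV = 0.1615 eV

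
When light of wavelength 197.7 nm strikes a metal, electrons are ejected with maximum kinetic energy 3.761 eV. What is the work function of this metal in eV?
2.51 eV

From Einstein's photoelectric equation: KE_max = hf - φ = hc/λ - φ

Rearranging for φ:
φ = hc/λ - KE_max

Calculate photon energy:
E_photon = hc/λ = 6.2713 eV

Therefore:
φ = 6.2713 - 3.761 = 2.51 eV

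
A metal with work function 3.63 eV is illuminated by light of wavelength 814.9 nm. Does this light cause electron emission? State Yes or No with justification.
No

For photoemission, the photon energy must exceed the work function.

Photon energy: E = hc/λ = 1.5215 eV
Work function: φ = 3.63 eV

Since E_photon (1.5215 eV) < φ (3.63 eV), photoemission will NOT occur.
The threshold wavelength is λ₀ = hc/φ = 341.6 nm.
Since 814.9 nm > 341.6 nm, the photons lack sufficient energy.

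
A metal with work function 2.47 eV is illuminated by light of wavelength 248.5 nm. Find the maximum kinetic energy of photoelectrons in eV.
2.5193 eV

Using Einstein's photoelectric equation: KE_max = hf - φ = hc/λ - φ

First, calculate the photon energy:
E_photon = hc/λ = (6.626×10⁻³⁴ J·s)(3×10⁸ m/s) / (248.5×10⁻⁹ m)
E_photon = 4.9893 eV

Then, the maximum kinetic energy:
KE_max = E_photon - φ = 4.9893 eV - 2.47 eV = 2.5193 eV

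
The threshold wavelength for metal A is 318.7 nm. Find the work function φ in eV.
3.89 eV

At the threshold wavelength, photon energy equals work function:
φ = hc/λ₀

Calculating:
φ = (6.626×10⁻³⁴ J·s)(3×10⁸ m/s) / (318.7×10⁻⁹ m)
φ = 3.89 eV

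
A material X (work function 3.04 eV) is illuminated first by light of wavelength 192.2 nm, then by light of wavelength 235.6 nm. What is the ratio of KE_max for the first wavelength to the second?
1.5347

Using Einstein's equation: KE_max = hc/λ - φ

For λ₁ = 192.2 nm:
E₁ = hc/λ₁ = 6.4508 eV
KE₁ = E₁ - φ = 6.4508 - 3.04 = 3.4108 eV

For λ₂ = 235.6 nm:
E₂ = hc/λ₂ = 5.2625 eV
KE₂ = E₂ - φ = 5.2625 - 3.04 = 2.2225 eV

Ratio: KE₁/KE₂ = 3.4108/2.2225 = 1.5347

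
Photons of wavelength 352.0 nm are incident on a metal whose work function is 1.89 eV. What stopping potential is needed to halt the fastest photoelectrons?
1.6323 V

The stopping potential V_s satisfies: eV_s = KE_max

First, find KE_max using Einstein's equation:
E_photon = hc/λ = 3.5223 eV
KE_max = E_photon - φ = 3.5223 - 1.89 = 1.6323 eV

Since eV_s = KE_max:
V_s = KE_max/e = 1.6323 V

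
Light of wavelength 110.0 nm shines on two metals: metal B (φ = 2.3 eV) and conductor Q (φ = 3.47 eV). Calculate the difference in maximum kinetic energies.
1.1700 eV

Using KE_max = hc/λ - φ for each metal:

Photon energy: E = hc/λ = 11.2713 eV

For metal B (φ₁ = 2.3 eV):
KE₁ = E - φ₁ = 11.2713 - 2.3 = 8.9713 eV

For conductor Q (φ₂ = 3.47 eV):
KE₂ = E - φ₂ = 11.2713 - 3.47 = 7.8013 eV

Difference:
ΔKE = KE₁ - KE₂ = 8.9713 - 7.8013 = 1.1700 eV

Note: The difference equals the difference in work functions: 3.47 - 2.3 = 1.17 eV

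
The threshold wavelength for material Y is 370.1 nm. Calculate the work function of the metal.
3.35 eV

At the threshold wavelength, photon energy equals work function:
φ = hc/λ₀

Calculating:
φ = (6.626×10⁻³⁴ J·s)(3×10⁸ m/s) / (370.1×10⁻⁹ m)
φ = 3.35 eV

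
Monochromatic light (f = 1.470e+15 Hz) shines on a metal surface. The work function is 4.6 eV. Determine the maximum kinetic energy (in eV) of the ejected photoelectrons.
1.4794 eV

Using Einstein's photoelectric equation: KE_max = hf - φ

First, calculate the photon energy:
E_photon = hf = (6.626×10⁻³⁴ J·s)(1.470e+15 Hz)
E_photon = 6.0794 eV

Then, the maximum kinetic energy:
KE_max = E_photon - φ = 6.0794 eV - 4.6 eV = 1.4794 eV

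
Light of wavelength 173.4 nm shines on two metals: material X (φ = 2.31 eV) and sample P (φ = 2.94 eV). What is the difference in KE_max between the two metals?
0.6300 eV

Using KE_max = hc/λ - φ for each metal:

Photon energy: E = hc/λ = 7.1502 eV

For material X (φ₁ = 2.31 eV):
KE₁ = E - φ₁ = 7.1502 - 2.31 = 4.8402 eV

For sample P (φ₂ = 2.94 eV):
KE₂ = E - φ₂ = 7.1502 - 2.94 = 4.2102 eV

Difference:
ΔKE = KE₁ - KE₂ = 4.8402 - 4.2102 = 0.6300 eV

Note: The difference equals the difference in work functions: 2.94 - 2.31 = 0.63 eV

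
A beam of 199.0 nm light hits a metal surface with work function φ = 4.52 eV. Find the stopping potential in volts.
1.7104 V

The stopping potential V_s satisfies: eV_s = KE_max

First, find KE_max using Einstein's equation:
E_photon = hc/λ = 6.2304 eV
KE_max = E_photon - φ = 6.2304 - 4.52 = 1.7104 eV

Since eV_s = KE_max:
V_s = KE_max/e = 1.7104 V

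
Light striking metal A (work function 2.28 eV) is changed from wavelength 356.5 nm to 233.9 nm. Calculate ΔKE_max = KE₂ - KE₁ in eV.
1.8229 eV

Using Einstein's equation: KE_max = hc/λ - φ

For λ₁ = 356.5 nm:
KE₁ = hc/λ₁ - φ = 3.4778 - 2.28 = 1.1978 eV

For λ₂ = 233.9 nm:
KE₂ = hc/λ₂ - φ = 5.3007 - 2.28 = 3.0207 eV

Change in KE:
ΔKE = KE₂ - KE₁ = 3.0207 - 1.1978 = 1.8229 eV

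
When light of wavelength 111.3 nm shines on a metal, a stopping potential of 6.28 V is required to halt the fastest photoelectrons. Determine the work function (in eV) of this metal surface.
4.86 eV

The stopping potential gives the maximum kinetic energy: KE_max = eV_s = 6.28 eV

From Einstein's photoelectric equation: KE_max = hc/λ - φ
Rearranging: φ = hc/λ - KE_max

Calculate photon energy:
E_photon = hc/λ = (6.626×10⁻³⁴ J·s)(3×10⁸ m/s) / (111.3×10⁻⁹ m) = 11.1396 eV

Therefore:
φ = 11.1396 - 6.28 = 4.86 eV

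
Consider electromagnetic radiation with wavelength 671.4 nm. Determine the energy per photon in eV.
1.8467 eV

Using E = hf = hc/λ:

E = hc/λ = (6.626×10⁻³⁴ J·s)(3×10⁸ m/s) / (671.4×10⁻⁹ m)
E = 1.8467 eV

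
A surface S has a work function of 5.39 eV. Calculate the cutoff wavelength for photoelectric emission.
230.03 nm

The threshold wavelength is when the photon energy equals the work function:
hc/λ₀ = φ

Solving for λ₀:
λ₀ = hc/φ = (6.626×10⁻³⁴ J·s)(3×10⁸ m/s) / (5.39 eV × 1.602×10⁻¹⁹ J/eV)
λ₀ = 230.03 nm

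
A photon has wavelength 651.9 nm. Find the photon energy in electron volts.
1.9019 eV

Using E = hf = hc/λ:

E = hc/λ = (6.626×10⁻³⁴ J·s)(3×10⁸ m/s) / (651.9×10⁻⁹ m)
E = 1.9019 eV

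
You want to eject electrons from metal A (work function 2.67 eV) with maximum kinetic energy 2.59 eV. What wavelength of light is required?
235.71 nm

From Einstein's equation: KE_max = hc/λ - φ

Rearranging for λ:
hc/λ = KE_max + φ
λ = hc/(KE_max + φ)

Required photon energy:
E_photon = KE_max + φ = 2.59 + 2.67 = 5.26 eV

Required wavelength:
λ = hc/E_photon = (6.626×10⁻³⁴)(3×10⁸) / (5.26 × 1.602×10⁻¹⁹)
λ = 235.71 nm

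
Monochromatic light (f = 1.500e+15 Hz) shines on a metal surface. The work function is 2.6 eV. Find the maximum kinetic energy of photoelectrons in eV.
3.6035 eV

Using Einstein's photoelectric equation: KE_max = hf - φ

First, calculate the photon energy:
E_photon = hf = (6.626×10⁻³⁴ J·s)(1.500e+15 Hz)
E_photon = 6.2035 eV

Then, the maximum kinetic energy:
KE_max = E_photon - φ = 6.2035 eV - 2.6 eV = 3.6035 eV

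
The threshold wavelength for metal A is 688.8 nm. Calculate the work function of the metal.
1.80 eV

At the threshold wavelength, photon energy equals work function:
φ = hc/λ₀

Calculating:
φ = (6.626×10⁻³⁴ J·s)(3×10⁸ m/s) / (688.8×10⁻⁹ m)
φ = 1.80 eV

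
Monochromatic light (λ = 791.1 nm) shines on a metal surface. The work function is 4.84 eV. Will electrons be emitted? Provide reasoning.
No

For photoemission, the photon energy must exceed the work function.

Photon energy: E = hc/λ = 1.5672 eV
Work function: φ = 4.84 eV

Since E_photon (1.5672 eV) < φ (4.84 eV), photoemission will NOT occur.
The threshold wavelength is λ₀ = hc/φ = 256.2 nm.
Since 791.1 nm > 256.2 nm, the photons lack sufficient energy.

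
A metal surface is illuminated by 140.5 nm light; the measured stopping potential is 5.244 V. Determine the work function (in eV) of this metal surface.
3.58 eV

The stopping potential gives the maximum kinetic energy: KE_max = eV_s = 5.244 eV

From Einstein's photoelectric equation: KE_max = hc/λ - φ
Rearranging: φ = hc/λ - KE_max

Calculate photon energy:
E_photon = hc/λ = (6.626×10⁻³⁴ J·s)(3×10⁸ m/s) / (140.5×10⁻⁹ m) = 8.8245 eV

Therefore:
φ = 8.8245 - 5.244 = 3.58 eV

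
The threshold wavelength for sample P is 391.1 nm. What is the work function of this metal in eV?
3.17 eV

At the threshold wavelength, photon energy equals work function:
φ = hc/λ₀

Calculating:
φ = (6.626×10⁻³⁴ J·s)(3×10⁸ m/s) / (391.1×10⁻⁹ m)
φ = 3.17 eV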